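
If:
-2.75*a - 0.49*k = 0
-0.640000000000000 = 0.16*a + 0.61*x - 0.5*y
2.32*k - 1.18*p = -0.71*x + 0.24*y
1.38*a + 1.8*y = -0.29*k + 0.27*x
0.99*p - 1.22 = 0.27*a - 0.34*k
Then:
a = -0.14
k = 0.80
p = 0.92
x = -1.17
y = -0.20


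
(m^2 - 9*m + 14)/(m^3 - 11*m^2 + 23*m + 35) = (m - 2)/(m^2 - 4*m - 5)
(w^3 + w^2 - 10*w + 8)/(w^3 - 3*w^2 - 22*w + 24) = (w - 2)/(w - 6)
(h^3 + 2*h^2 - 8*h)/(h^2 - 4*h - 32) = h*(h - 2)/(h - 8)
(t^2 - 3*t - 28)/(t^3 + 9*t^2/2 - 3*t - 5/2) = 2*(t^2 - 3*t - 28)/(2*t^3 + 9*t^2 - 6*t - 5)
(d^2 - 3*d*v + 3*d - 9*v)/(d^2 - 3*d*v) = (d + 3)/d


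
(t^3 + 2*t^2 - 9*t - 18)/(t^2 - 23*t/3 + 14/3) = 3*(t^3 + 2*t^2 - 9*t - 18)/(3*t^2 - 23*t + 14)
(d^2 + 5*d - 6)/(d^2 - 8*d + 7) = (d + 6)/(d - 7)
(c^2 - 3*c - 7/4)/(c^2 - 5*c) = (c^2 - 3*c - 7/4)/(c*(c - 5))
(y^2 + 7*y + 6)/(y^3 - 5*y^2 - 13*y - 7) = (y + 6)/(y^2 - 6*y - 7)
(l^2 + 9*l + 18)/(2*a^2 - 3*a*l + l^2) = (l^2 + 9*l + 18)/(2*a^2 - 3*a*l + l^2)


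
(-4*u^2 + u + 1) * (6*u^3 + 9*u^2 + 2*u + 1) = -24*u^5 - 30*u^4 + 7*u^3 + 7*u^2 + 3*u + 1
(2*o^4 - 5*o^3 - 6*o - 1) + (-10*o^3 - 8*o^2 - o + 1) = 2*o^4 - 15*o^3 - 8*o^2 - 7*o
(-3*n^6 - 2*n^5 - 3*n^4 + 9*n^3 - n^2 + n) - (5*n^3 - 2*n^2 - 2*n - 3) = -3*n^6 - 2*n^5 - 3*n^4 + 4*n^3 + n^2 + 3*n + 3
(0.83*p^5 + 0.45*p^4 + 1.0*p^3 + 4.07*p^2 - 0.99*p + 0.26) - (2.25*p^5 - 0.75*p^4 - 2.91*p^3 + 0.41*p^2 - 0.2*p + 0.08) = -1.42*p^5 + 1.2*p^4 + 3.91*p^3 + 3.66*p^2 - 0.79*p + 0.18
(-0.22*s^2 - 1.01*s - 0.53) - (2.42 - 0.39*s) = -0.22*s^2 - 0.62*s - 2.95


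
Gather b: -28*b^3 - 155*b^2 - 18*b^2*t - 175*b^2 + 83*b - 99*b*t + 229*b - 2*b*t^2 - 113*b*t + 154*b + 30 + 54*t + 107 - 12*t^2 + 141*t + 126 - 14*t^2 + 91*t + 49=-28*b^3 + b^2*(-18*t - 330) + b*(-2*t^2 - 212*t + 466) - 26*t^2 + 286*t + 312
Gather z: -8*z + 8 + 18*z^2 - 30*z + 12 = 18*z^2 - 38*z + 20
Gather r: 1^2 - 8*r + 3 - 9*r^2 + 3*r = -9*r^2 - 5*r + 4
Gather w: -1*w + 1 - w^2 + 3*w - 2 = -w^2 + 2*w - 1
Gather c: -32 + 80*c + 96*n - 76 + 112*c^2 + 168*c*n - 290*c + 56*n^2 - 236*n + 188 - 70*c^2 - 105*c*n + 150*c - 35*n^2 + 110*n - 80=42*c^2 + c*(63*n - 60) + 21*n^2 - 30*n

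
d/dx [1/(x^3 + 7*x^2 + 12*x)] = (-3*x^2 - 14*x - 12)/(x^2*(x^2 + 7*x + 12)^2)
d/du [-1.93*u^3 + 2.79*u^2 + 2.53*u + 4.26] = -5.79*u^2 + 5.58*u + 2.53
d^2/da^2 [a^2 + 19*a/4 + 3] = 2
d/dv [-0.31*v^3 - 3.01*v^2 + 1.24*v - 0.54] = -0.93*v^2 - 6.02*v + 1.24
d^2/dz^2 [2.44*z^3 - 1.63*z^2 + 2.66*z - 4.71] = 14.64*z - 3.26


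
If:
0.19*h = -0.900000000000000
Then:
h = -4.74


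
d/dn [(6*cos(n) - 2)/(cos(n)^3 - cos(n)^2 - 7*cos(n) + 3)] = 4*(3*cos(n)^3 - 3*cos(n)^2 + cos(n) - 1)*sin(n)/((-sin(n)^2 + 2*cos(n))^2*(cos(n) - 3)^2)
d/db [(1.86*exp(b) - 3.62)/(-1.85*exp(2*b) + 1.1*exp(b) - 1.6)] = (3.441*exp(2*b) - 13.394*exp(b) + 1.006)*exp(b)/(3.4225*exp(4*b) - 4.07*exp(3*b) + 7.13*exp(2*b) - 3.52*exp(b) + 2.56)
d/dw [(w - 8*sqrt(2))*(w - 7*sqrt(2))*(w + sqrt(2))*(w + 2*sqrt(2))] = 4*w^3 - 36*sqrt(2)*w^2 + 52*w + 276*sqrt(2)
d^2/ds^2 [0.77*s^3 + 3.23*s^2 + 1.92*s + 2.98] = 4.62*s + 6.46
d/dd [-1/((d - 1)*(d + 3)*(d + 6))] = ((d - 1)*(d + 3) + (d - 1)*(d + 6) + (d + 3)*(d + 6))/((d - 1)^2*(d + 3)^2*(d + 6)^2)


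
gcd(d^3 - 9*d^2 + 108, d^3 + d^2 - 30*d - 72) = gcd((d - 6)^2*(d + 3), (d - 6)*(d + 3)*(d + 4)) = d^2 - 3*d - 18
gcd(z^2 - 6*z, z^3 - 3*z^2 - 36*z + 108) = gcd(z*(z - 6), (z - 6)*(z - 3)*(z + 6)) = z - 6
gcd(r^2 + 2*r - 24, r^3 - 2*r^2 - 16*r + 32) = r - 4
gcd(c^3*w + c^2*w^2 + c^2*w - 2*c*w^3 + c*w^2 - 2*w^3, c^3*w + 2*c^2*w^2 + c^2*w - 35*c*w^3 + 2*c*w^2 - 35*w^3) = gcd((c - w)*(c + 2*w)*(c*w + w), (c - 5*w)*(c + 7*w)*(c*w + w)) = c*w + w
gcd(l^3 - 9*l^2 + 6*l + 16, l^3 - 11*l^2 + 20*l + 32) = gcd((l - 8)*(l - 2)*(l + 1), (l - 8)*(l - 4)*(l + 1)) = l^2 - 7*l - 8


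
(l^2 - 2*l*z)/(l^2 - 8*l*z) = (l - 2*z)/(l - 8*z)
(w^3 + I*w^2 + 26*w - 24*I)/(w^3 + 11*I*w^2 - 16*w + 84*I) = (w^2 - 5*I*w - 4)/(w^2 + 5*I*w + 14)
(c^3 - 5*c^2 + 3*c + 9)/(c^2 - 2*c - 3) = c - 3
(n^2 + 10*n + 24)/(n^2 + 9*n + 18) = (n + 4)/(n + 3)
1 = 1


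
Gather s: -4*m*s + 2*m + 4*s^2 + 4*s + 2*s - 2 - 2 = 2*m + 4*s^2 + s*(6 - 4*m) - 4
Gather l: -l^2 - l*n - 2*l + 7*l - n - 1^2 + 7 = -l^2 + l*(5 - n) - n + 6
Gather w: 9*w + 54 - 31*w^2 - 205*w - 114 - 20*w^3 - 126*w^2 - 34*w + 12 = -20*w^3 - 157*w^2 - 230*w - 48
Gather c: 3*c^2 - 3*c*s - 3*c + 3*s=3*c^2 + c*(-3*s - 3) + 3*s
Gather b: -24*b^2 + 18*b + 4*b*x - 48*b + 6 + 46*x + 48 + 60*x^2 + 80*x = -24*b^2 + b*(4*x - 30) + 60*x^2 + 126*x + 54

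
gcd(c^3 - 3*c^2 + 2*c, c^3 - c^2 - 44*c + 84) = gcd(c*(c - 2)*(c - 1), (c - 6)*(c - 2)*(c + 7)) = c - 2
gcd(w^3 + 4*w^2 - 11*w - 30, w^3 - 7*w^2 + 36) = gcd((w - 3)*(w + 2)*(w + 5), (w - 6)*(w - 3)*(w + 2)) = w^2 - w - 6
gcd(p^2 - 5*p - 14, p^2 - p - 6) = p + 2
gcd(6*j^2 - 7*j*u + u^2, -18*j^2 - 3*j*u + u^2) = -6*j + u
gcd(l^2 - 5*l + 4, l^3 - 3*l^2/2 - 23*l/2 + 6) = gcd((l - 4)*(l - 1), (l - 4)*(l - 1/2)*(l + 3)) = l - 4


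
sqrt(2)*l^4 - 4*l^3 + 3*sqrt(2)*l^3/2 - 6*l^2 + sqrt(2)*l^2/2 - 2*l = l*(l + 1/2)*(l - 2*sqrt(2))*(sqrt(2)*l + sqrt(2))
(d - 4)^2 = d^2 - 8*d + 16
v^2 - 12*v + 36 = (v - 6)^2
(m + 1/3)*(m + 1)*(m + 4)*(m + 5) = m^4 + 31*m^3/3 + 97*m^2/3 + 89*m/3 + 20/3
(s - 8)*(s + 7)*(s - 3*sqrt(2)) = s^3 - 3*sqrt(2)*s^2 - s^2 - 56*s + 3*sqrt(2)*s + 168*sqrt(2)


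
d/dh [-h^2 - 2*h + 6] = -2*h - 2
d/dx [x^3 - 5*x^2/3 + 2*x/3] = 3*x^2 - 10*x/3 + 2/3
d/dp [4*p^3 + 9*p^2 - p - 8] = 12*p^2 + 18*p - 1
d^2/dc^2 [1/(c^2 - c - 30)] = 2*(c^2 - c - (2*c - 1)^2 - 30)/(-c^2 + c + 30)^3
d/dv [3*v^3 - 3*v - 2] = 9*v^2 - 3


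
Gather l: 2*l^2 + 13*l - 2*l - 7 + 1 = 2*l^2 + 11*l - 6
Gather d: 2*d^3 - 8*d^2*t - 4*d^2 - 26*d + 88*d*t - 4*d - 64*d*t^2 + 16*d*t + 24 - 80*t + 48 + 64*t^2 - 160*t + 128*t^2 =2*d^3 + d^2*(-8*t - 4) + d*(-64*t^2 + 104*t - 30) + 192*t^2 - 240*t + 72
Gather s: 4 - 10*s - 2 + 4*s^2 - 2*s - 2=4*s^2 - 12*s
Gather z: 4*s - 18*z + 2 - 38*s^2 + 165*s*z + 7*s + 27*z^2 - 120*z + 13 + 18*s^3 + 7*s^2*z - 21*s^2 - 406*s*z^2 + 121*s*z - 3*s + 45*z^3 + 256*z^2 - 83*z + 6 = 18*s^3 - 59*s^2 + 8*s + 45*z^3 + z^2*(283 - 406*s) + z*(7*s^2 + 286*s - 221) + 21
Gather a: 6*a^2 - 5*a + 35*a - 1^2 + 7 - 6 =6*a^2 + 30*a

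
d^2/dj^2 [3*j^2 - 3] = 6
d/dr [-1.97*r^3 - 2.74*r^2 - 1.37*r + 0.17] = -5.91*r^2 - 5.48*r - 1.37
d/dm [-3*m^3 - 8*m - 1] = -9*m^2 - 8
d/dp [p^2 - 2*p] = 2*p - 2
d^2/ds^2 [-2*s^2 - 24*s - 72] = -4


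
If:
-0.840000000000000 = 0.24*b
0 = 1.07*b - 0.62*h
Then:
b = -3.50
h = -6.04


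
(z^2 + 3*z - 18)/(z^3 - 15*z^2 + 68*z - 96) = (z + 6)/(z^2 - 12*z + 32)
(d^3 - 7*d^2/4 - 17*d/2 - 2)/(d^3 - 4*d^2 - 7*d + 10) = (d^2 - 15*d/4 - 1)/(d^2 - 6*d + 5)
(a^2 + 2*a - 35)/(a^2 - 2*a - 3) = (-a^2 - 2*a + 35)/(-a^2 + 2*a + 3)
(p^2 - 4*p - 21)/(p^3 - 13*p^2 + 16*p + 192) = (p - 7)/(p^2 - 16*p + 64)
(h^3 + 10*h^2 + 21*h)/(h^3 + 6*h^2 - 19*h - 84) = h/(h - 4)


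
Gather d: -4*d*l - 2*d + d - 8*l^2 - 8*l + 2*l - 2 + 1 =d*(-4*l - 1) - 8*l^2 - 6*l - 1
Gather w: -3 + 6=3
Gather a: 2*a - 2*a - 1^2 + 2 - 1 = 0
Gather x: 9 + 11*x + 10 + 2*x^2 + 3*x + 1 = 2*x^2 + 14*x + 20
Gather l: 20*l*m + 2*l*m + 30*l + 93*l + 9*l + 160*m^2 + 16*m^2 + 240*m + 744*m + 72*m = l*(22*m + 132) + 176*m^2 + 1056*m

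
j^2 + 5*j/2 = j*(j + 5/2)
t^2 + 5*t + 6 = (t + 2)*(t + 3)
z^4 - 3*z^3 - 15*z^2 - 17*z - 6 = (z - 6)*(z + 1)^3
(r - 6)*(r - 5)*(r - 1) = r^3 - 12*r^2 + 41*r - 30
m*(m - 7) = m^2 - 7*m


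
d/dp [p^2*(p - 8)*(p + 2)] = 2*p*(2*p^2 - 9*p - 16)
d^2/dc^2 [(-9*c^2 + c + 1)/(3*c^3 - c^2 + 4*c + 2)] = 2*(-81*c^6 + 27*c^5 + 369*c^4 + 307*c^3 - 51*c^2 - 24*c - 26)/(27*c^9 - 27*c^8 + 117*c^7 - 19*c^6 + 120*c^5 + 102*c^4 + 52*c^3 + 84*c^2 + 48*c + 8)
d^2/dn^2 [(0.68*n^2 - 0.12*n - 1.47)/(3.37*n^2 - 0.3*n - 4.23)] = (-7.105427357601e-15*n^4 - 1.350696*n^3 - 42.00705*n^2 - 1.346652*n - 17.53569)/(38.272753*n^6 - 10.22121*n^5 - 143.209161*n^4 + 25.63218*n^3 + 179.755119*n^2 - 16.10361*n - 75.686967)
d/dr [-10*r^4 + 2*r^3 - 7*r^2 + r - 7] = -40*r^3 + 6*r^2 - 14*r + 1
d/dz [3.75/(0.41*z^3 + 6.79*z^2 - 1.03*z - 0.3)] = (-4.6125*z^2 - 50.925*z + 3.8625)/(0.41*z^3 + 6.79*z^2 - 1.03*z - 0.3)^2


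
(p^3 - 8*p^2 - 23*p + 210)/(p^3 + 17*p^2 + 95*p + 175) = (p^2 - 13*p + 42)/(p^2 + 12*p + 35)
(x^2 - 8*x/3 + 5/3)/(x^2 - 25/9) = 3*(x - 1)/(3*x + 5)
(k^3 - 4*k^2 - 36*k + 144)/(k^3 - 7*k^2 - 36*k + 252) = (k - 4)/(k - 7)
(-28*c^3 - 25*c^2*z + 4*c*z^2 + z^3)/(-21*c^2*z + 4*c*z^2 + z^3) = (-4*c^2 - 3*c*z + z^2)/(z*(-3*c + z))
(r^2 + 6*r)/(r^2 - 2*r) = (r + 6)/(r - 2)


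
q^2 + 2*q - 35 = (q - 5)*(q + 7)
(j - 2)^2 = j^2 - 4*j + 4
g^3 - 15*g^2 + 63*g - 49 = (g - 7)^2*(g - 1)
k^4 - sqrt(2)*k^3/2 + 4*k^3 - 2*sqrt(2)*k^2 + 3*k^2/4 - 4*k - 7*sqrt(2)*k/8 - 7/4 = (k + 1/2)*(k + 7/2)*(k - sqrt(2))*(k + sqrt(2)/2)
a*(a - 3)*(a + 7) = a^3 + 4*a^2 - 21*a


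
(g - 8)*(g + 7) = g^2 - g - 56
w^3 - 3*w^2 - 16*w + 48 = (w - 4)*(w - 3)*(w + 4)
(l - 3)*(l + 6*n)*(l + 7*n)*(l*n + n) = l^4*n + 13*l^3*n^2 - 2*l^3*n + 42*l^2*n^3 - 26*l^2*n^2 - 3*l^2*n - 84*l*n^3 - 39*l*n^2 - 126*n^3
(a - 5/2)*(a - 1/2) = a^2 - 3*a + 5/4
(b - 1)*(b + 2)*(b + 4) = b^3 + 5*b^2 + 2*b - 8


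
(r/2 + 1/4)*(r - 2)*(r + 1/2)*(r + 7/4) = r^4/2 + 3*r^3/8 - 7*r^2/4 - 57*r/32 - 7/16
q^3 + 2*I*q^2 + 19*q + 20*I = (q - 4*I)*(q + I)*(q + 5*I)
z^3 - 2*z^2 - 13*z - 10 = (z - 5)*(z + 1)*(z + 2)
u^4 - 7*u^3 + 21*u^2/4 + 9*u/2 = u*(u - 6)*(u - 3/2)*(u + 1/2)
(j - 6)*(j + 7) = j^2 + j - 42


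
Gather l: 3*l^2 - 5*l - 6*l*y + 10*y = 3*l^2 + l*(-6*y - 5) + 10*y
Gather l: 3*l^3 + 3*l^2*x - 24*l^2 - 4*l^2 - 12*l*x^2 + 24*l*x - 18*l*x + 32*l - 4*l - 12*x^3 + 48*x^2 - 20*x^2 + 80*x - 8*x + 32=3*l^3 + l^2*(3*x - 28) + l*(-12*x^2 + 6*x + 28) - 12*x^3 + 28*x^2 + 72*x + 32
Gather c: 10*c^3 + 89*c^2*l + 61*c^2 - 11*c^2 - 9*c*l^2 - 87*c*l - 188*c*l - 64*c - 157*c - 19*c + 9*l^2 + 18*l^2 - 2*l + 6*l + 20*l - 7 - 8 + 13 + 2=10*c^3 + c^2*(89*l + 50) + c*(-9*l^2 - 275*l - 240) + 27*l^2 + 24*l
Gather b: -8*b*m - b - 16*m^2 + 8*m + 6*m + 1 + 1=b*(-8*m - 1) - 16*m^2 + 14*m + 2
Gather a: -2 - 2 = -4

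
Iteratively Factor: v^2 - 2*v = (v - 2)*(v)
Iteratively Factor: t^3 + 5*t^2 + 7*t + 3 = (t + 3)*(t^2 + 2*t + 1) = (t + 1)*(t + 3)*(t + 1)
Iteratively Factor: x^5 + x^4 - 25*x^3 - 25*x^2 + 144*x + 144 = (x + 3)*(x^4 - 2*x^3 - 19*x^2 + 32*x + 48) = (x + 3)*(x + 4)*(x^3 - 6*x^2 + 5*x + 12) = (x - 4)*(x + 3)*(x + 4)*(x^2 - 2*x - 3) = (x - 4)*(x + 1)*(x + 3)*(x + 4)*(x - 3)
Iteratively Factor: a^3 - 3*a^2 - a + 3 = (a + 1)*(a^2 - 4*a + 3) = (a - 1)*(a + 1)*(a - 3)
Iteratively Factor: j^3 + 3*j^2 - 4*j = (j - 1)*(j^2 + 4*j) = (j - 1)*(j + 4)*(j)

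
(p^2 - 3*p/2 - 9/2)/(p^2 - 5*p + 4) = (2*p^2 - 3*p - 9)/(2*(p^2 - 5*p + 4))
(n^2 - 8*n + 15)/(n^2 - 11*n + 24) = (n - 5)/(n - 8)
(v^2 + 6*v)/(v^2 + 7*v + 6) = v/(v + 1)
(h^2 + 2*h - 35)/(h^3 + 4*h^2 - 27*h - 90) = (h + 7)/(h^2 + 9*h + 18)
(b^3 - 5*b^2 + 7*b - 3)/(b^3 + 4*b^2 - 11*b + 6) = (b - 3)/(b + 6)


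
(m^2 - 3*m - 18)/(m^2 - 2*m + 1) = (m^2 - 3*m - 18)/(m^2 - 2*m + 1)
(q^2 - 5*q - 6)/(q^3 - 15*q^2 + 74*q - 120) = (q + 1)/(q^2 - 9*q + 20)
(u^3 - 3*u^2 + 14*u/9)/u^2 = u - 3 + 14/(9*u)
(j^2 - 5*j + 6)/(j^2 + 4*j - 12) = (j - 3)/(j + 6)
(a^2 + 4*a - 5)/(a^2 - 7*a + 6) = (a + 5)/(a - 6)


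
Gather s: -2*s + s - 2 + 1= -s - 1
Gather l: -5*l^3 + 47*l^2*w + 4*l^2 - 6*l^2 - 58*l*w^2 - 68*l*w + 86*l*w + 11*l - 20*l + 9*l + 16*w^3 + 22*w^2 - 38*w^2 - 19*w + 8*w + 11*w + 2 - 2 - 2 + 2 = -5*l^3 + l^2*(47*w - 2) + l*(-58*w^2 + 18*w) + 16*w^3 - 16*w^2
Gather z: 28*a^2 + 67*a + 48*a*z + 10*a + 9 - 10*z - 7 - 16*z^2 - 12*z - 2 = 28*a^2 + 77*a - 16*z^2 + z*(48*a - 22)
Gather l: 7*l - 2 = 7*l - 2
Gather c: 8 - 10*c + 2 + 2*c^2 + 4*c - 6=2*c^2 - 6*c + 4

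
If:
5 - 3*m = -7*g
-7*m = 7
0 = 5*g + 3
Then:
No Solution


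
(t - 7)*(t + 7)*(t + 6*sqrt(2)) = t^3 + 6*sqrt(2)*t^2 - 49*t - 294*sqrt(2)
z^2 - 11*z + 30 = (z - 6)*(z - 5)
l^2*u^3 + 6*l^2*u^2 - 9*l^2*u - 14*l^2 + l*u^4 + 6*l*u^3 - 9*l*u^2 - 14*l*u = (l + u)*(u - 2)*(u + 7)*(l*u + l)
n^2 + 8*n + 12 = (n + 2)*(n + 6)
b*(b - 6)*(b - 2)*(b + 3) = b^4 - 5*b^3 - 12*b^2 + 36*b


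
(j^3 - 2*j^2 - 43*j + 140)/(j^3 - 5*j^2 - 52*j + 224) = (j - 5)/(j - 8)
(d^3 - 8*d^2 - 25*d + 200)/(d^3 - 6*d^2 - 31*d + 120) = (d - 5)/(d - 3)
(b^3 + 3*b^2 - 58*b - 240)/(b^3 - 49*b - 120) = (b + 6)/(b + 3)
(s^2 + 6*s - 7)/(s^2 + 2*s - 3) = (s + 7)/(s + 3)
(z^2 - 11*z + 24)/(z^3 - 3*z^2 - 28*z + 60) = (z^2 - 11*z + 24)/(z^3 - 3*z^2 - 28*z + 60)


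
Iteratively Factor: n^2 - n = (n)*(n - 1)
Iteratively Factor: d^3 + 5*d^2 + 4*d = (d + 1)*(d^2 + 4*d) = (d + 1)*(d + 4)*(d)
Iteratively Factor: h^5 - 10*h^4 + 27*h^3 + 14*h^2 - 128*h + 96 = (h - 1)*(h^4 - 9*h^3 + 18*h^2 + 32*h - 96) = (h - 4)*(h - 1)*(h^3 - 5*h^2 - 2*h + 24) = (h - 4)*(h - 1)*(h + 2)*(h^2 - 7*h + 12) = (h - 4)^2*(h - 1)*(h + 2)*(h - 3)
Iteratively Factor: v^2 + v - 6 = (v - 2)*(v + 3)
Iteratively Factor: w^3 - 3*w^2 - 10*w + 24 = (w - 4)*(w^2 + w - 6) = (w - 4)*(w + 3)*(w - 2)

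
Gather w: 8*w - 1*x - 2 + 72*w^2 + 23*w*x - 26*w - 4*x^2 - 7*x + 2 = 72*w^2 + w*(23*x - 18) - 4*x^2 - 8*x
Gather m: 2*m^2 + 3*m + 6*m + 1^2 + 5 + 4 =2*m^2 + 9*m + 10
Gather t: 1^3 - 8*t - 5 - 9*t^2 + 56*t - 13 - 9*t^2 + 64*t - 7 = -18*t^2 + 112*t - 24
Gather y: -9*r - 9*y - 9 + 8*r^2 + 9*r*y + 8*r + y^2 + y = 8*r^2 - r + y^2 + y*(9*r - 8) - 9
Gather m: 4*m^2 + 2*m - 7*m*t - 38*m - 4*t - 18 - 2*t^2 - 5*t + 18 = 4*m^2 + m*(-7*t - 36) - 2*t^2 - 9*t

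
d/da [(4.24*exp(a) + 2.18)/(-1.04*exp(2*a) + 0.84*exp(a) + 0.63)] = (4.4096*exp(2*a) + 4.5344*exp(a) + 0.84)*exp(a)/(1.0816*exp(4*a) - 1.7472*exp(3*a) - 0.6048*exp(2*a) + 1.0584*exp(a) + 0.3969)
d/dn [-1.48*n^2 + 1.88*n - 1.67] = 1.88 - 2.96*n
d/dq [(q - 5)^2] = 2*q - 10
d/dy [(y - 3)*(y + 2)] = 2*y - 1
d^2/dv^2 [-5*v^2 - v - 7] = -10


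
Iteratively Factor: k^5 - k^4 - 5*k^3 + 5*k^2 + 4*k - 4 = (k + 2)*(k^4 - 3*k^3 + k^2 + 3*k - 2) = (k - 1)*(k + 2)*(k^3 - 2*k^2 - k + 2) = (k - 1)^2*(k + 2)*(k^2 - k - 2) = (k - 2)*(k - 1)^2*(k + 2)*(k + 1)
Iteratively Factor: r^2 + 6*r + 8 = (r + 4)*(r + 2)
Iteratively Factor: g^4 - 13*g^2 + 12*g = (g - 3)*(g^3 + 3*g^2 - 4*g) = (g - 3)*(g + 4)*(g^2 - g) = (g - 3)*(g - 1)*(g + 4)*(g)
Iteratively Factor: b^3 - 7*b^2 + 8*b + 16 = (b + 1)*(b^2 - 8*b + 16) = (b - 4)*(b + 1)*(b - 4)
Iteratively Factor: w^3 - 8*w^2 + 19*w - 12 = (w - 1)*(w^2 - 7*w + 12) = (w - 4)*(w - 1)*(w - 3)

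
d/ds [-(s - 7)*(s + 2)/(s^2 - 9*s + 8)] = 2*(2*s^2 - 22*s + 83)/(s^4 - 18*s^3 + 97*s^2 - 144*s + 64)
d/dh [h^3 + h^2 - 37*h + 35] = 3*h^2 + 2*h - 37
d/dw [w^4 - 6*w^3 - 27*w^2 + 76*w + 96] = 4*w^3 - 18*w^2 - 54*w + 76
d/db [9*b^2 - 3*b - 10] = 18*b - 3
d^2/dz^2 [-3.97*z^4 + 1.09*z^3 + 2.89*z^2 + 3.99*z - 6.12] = -47.64*z^2 + 6.54*z + 5.78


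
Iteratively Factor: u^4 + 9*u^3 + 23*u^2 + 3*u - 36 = (u + 3)*(u^3 + 6*u^2 + 5*u - 12) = (u - 1)*(u + 3)*(u^2 + 7*u + 12) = (u - 1)*(u + 3)^2*(u + 4)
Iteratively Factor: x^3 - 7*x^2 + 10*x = (x)*(x^2 - 7*x + 10) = x*(x - 5)*(x - 2)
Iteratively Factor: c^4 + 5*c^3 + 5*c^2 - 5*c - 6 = (c + 1)*(c^3 + 4*c^2 + c - 6) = (c + 1)*(c + 2)*(c^2 + 2*c - 3) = (c + 1)*(c + 2)*(c + 3)*(c - 1)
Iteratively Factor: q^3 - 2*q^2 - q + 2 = (q + 1)*(q^2 - 3*q + 2) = (q - 1)*(q + 1)*(q - 2)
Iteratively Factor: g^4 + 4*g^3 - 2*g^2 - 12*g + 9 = (g - 1)*(g^3 + 5*g^2 + 3*g - 9) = (g - 1)^2*(g^2 + 6*g + 9) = (g - 1)^2*(g + 3)*(g + 3)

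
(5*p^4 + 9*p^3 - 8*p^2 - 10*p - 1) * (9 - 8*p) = -40*p^5 - 27*p^4 + 145*p^3 + 8*p^2 - 82*p - 9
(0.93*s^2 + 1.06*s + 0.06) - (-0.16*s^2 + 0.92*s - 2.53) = 1.09*s^2 + 0.14*s + 2.59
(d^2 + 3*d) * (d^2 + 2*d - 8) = d^4 + 5*d^3 - 2*d^2 - 24*d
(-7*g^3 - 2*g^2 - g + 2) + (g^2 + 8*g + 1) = -7*g^3 - g^2 + 7*g + 3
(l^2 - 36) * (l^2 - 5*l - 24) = l^4 - 5*l^3 - 60*l^2 + 180*l + 864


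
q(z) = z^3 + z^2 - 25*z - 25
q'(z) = 3*z^2 + 2*z - 25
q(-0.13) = -21.74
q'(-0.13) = -25.21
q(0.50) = -37.12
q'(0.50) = -23.25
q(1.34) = -54.30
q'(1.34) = -16.93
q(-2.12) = 22.97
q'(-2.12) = -15.76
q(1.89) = -61.93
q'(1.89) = -10.50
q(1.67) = -59.30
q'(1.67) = -13.29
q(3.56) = -56.21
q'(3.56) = 20.14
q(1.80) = -60.93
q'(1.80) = -11.68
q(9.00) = 560.00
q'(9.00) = 236.00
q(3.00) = -64.00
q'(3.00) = 8.00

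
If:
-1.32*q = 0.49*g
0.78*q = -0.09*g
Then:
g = 0.00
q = 0.00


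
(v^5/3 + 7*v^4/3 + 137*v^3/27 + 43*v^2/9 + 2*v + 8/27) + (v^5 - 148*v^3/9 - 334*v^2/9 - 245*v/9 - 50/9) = 4*v^5/3 + 7*v^4/3 - 307*v^3/27 - 97*v^2/3 - 227*v/9 - 142/27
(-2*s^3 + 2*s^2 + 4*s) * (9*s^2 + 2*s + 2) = -18*s^5 + 14*s^4 + 36*s^3 + 12*s^2 + 8*s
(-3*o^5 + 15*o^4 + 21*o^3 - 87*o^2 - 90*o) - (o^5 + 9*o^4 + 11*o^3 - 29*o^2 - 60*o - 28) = -4*o^5 + 6*o^4 + 10*o^3 - 58*o^2 - 30*o + 28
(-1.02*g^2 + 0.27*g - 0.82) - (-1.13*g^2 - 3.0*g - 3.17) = 0.11*g^2 + 3.27*g + 2.35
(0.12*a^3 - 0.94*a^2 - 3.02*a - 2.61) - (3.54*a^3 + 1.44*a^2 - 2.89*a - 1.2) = -3.42*a^3 - 2.38*a^2 - 0.13*a - 1.41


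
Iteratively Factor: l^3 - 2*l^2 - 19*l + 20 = (l - 1)*(l^2 - l - 20) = (l - 5)*(l - 1)*(l + 4)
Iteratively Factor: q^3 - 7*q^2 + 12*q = (q - 4)*(q^2 - 3*q) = q*(q - 4)*(q - 3)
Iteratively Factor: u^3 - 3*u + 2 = (u - 1)*(u^2 + u - 2) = (u - 1)^2*(u + 2)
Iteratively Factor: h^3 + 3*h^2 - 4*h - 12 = (h + 2)*(h^2 + h - 6) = (h - 2)*(h + 2)*(h + 3)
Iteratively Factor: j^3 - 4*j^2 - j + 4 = (j - 1)*(j^2 - 3*j - 4) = (j - 1)*(j + 1)*(j - 4)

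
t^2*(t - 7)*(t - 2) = t^4 - 9*t^3 + 14*t^2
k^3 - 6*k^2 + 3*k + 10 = (k - 5)*(k - 2)*(k + 1)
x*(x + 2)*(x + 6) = x^3 + 8*x^2 + 12*x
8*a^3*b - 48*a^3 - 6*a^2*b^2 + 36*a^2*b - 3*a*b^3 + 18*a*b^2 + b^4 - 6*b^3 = (-4*a + b)*(-a + b)*(2*a + b)*(b - 6)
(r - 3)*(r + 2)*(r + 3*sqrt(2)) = r^3 - r^2 + 3*sqrt(2)*r^2 - 6*r - 3*sqrt(2)*r - 18*sqrt(2)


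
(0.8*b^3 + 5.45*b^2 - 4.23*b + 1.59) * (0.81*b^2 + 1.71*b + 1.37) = 0.648*b^5 + 5.7825*b^4 + 6.9892*b^3 + 1.5211*b^2 - 3.0762*b + 2.1783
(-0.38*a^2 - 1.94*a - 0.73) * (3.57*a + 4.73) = -1.3566*a^3 - 8.7232*a^2 - 11.7823*a - 3.4529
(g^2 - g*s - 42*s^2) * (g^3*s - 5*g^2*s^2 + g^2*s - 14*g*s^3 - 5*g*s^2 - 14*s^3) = g^5*s - 6*g^4*s^2 + g^4*s - 51*g^3*s^3 - 6*g^3*s^2 + 224*g^2*s^4 - 51*g^2*s^3 + 588*g*s^5 + 224*g*s^4 + 588*s^5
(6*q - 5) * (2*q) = 12*q^2 - 10*q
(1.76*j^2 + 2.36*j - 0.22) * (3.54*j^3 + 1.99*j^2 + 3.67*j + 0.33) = 6.2304*j^5 + 11.8568*j^4 + 10.3768*j^3 + 8.8042*j^2 - 0.0286*j - 0.0726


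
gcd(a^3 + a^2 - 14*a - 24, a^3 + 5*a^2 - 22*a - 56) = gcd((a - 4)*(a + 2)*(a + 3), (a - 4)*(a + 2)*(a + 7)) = a^2 - 2*a - 8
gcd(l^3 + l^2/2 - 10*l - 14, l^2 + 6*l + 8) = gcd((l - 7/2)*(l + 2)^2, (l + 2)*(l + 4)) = l + 2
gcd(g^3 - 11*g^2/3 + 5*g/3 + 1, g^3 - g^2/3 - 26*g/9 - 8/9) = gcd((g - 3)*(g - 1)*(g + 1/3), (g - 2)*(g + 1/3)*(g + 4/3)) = g + 1/3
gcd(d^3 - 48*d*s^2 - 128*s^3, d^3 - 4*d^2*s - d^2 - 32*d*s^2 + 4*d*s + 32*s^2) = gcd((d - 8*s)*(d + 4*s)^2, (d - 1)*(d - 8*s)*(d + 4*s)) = -d^2 + 4*d*s + 32*s^2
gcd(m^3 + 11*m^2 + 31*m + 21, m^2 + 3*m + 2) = m + 1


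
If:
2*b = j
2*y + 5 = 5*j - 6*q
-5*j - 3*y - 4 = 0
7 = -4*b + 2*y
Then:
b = -29/32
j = -29/16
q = -93/32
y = 27/16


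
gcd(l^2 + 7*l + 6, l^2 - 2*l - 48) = l + 6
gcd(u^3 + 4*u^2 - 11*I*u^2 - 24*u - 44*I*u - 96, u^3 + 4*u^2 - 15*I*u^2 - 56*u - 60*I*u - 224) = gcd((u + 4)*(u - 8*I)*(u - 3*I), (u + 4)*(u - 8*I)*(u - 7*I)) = u^2 + u*(4 - 8*I) - 32*I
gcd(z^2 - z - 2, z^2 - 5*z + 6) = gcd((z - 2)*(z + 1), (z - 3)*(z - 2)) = z - 2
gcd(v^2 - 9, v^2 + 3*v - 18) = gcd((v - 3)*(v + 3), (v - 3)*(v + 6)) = v - 3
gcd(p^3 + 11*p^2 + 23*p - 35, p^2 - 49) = p + 7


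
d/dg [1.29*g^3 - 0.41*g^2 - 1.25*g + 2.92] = 3.87*g^2 - 0.82*g - 1.25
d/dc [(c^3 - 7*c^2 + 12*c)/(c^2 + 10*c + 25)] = (c^3 + 15*c^2 - 82*c + 60)/(c^3 + 15*c^2 + 75*c + 125)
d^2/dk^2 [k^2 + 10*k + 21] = 2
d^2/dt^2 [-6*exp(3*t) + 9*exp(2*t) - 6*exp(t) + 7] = (-54*exp(2*t) + 36*exp(t) - 6)*exp(t)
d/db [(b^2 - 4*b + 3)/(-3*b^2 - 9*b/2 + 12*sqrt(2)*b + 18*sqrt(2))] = 2*(2*(2 - b)*(2*b^2 - 8*sqrt(2)*b + 3*b - 12*sqrt(2)) + (4*b - 8*sqrt(2) + 3)*(b^2 - 4*b + 3))/(3*(2*b^2 - 8*sqrt(2)*b + 3*b - 12*sqrt(2))^2)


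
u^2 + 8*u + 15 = (u + 3)*(u + 5)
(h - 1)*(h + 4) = h^2 + 3*h - 4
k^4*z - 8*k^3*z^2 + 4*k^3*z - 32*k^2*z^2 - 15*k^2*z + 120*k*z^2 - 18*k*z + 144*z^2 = (k - 3)*(k + 6)*(k - 8*z)*(k*z + z)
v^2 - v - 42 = (v - 7)*(v + 6)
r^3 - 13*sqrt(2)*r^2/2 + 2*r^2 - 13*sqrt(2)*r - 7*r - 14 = (r + 2)*(r - 7*sqrt(2))*(r + sqrt(2)/2)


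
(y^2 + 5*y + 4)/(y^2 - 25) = (y^2 + 5*y + 4)/(y^2 - 25)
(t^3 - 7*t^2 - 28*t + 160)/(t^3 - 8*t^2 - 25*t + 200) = (t - 4)/(t - 5)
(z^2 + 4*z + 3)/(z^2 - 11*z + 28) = (z^2 + 4*z + 3)/(z^2 - 11*z + 28)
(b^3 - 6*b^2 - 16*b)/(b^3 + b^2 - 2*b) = (b - 8)/(b - 1)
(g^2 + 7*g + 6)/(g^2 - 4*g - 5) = (g + 6)/(g - 5)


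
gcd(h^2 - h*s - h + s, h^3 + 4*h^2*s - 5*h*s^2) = -h + s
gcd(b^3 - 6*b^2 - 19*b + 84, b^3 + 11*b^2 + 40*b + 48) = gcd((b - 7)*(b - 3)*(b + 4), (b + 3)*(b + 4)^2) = b + 4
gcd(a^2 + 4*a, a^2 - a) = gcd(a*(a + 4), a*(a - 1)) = a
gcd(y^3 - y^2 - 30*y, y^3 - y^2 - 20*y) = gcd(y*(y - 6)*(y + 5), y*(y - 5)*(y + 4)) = y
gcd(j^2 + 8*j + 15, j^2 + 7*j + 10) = j + 5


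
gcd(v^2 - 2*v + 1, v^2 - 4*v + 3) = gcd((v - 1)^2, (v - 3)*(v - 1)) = v - 1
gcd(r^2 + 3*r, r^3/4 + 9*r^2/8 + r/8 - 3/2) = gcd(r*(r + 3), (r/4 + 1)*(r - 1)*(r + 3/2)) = 1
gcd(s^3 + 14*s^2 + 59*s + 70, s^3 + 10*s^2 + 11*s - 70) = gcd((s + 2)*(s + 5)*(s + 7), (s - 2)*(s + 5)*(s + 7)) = s^2 + 12*s + 35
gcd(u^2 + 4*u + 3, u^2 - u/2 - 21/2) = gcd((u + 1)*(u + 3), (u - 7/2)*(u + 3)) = u + 3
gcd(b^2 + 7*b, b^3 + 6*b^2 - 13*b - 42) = b + 7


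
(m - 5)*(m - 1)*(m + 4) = m^3 - 2*m^2 - 19*m + 20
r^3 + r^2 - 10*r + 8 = (r - 2)*(r - 1)*(r + 4)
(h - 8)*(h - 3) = h^2 - 11*h + 24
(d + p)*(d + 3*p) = d^2 + 4*d*p + 3*p^2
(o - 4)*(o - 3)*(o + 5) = o^3 - 2*o^2 - 23*o + 60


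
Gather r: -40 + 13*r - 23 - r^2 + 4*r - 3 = -r^2 + 17*r - 66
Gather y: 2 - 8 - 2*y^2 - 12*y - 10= -2*y^2 - 12*y - 16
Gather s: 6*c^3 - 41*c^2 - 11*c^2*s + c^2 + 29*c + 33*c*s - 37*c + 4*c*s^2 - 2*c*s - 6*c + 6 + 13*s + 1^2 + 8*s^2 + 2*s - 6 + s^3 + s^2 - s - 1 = 6*c^3 - 40*c^2 - 14*c + s^3 + s^2*(4*c + 9) + s*(-11*c^2 + 31*c + 14)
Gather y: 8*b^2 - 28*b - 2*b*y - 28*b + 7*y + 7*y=8*b^2 - 56*b + y*(14 - 2*b)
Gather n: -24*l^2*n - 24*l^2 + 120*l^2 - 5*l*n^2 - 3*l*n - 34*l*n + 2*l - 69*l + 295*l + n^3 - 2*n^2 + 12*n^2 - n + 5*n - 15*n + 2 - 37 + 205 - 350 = 96*l^2 + 228*l + n^3 + n^2*(10 - 5*l) + n*(-24*l^2 - 37*l - 11) - 180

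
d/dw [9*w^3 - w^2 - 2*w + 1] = 27*w^2 - 2*w - 2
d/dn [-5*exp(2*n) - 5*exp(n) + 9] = (-10*exp(n) - 5)*exp(n)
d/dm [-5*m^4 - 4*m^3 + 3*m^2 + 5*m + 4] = -20*m^3 - 12*m^2 + 6*m + 5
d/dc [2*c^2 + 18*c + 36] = 4*c + 18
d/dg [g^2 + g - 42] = 2*g + 1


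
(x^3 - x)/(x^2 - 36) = (x^3 - x)/(x^2 - 36)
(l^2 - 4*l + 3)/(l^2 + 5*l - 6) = (l - 3)/(l + 6)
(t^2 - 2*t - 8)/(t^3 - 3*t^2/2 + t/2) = 2*(t^2 - 2*t - 8)/(t*(2*t^2 - 3*t + 1))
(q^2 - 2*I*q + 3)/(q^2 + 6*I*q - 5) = (q - 3*I)/(q + 5*I)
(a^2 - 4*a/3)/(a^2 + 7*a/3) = (3*a - 4)/(3*a + 7)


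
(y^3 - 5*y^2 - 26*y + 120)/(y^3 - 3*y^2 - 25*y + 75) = (y^2 - 10*y + 24)/(y^2 - 8*y + 15)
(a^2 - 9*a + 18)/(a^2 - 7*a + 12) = (a - 6)/(a - 4)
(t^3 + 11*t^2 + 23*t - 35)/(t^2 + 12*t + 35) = t - 1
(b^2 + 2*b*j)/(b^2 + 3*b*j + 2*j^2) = b/(b + j)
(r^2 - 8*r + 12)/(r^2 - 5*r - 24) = (-r^2 + 8*r - 12)/(-r^2 + 5*r + 24)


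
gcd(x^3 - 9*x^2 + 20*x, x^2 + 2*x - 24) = x - 4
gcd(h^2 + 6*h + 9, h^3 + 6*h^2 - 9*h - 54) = h + 3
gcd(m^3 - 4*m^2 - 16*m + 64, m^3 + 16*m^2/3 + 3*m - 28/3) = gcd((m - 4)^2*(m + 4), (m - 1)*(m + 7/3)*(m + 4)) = m + 4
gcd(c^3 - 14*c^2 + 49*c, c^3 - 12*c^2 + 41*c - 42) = c - 7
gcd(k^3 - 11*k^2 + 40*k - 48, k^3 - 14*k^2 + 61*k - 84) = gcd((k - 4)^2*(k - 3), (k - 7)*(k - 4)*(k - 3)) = k^2 - 7*k + 12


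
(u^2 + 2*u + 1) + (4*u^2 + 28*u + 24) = 5*u^2 + 30*u + 25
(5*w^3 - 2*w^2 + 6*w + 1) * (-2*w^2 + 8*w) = -10*w^5 + 44*w^4 - 28*w^3 + 46*w^2 + 8*w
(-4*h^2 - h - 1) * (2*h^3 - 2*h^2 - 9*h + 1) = -8*h^5 + 6*h^4 + 36*h^3 + 7*h^2 + 8*h - 1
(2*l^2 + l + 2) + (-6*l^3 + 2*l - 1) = -6*l^3 + 2*l^2 + 3*l + 1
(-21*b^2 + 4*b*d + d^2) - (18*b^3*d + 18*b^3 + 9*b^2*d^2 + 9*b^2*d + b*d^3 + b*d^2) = -18*b^3*d - 18*b^3 - 9*b^2*d^2 - 9*b^2*d - 21*b^2 - b*d^3 - b*d^2 + 4*b*d + d^2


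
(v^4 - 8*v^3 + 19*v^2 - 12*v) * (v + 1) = v^5 - 7*v^4 + 11*v^3 + 7*v^2 - 12*v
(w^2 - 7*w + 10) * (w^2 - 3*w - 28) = w^4 - 10*w^3 + 3*w^2 + 166*w - 280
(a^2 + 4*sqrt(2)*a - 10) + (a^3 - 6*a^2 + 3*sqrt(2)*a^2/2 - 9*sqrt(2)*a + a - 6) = a^3 - 5*a^2 + 3*sqrt(2)*a^2/2 - 5*sqrt(2)*a + a - 16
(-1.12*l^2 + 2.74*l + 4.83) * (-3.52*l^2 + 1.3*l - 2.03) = 3.9424*l^4 - 11.1008*l^3 - 11.166*l^2 + 0.7168*l - 9.8049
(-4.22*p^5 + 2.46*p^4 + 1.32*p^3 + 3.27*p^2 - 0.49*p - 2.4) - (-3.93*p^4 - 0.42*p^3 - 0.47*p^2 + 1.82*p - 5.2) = -4.22*p^5 + 6.39*p^4 + 1.74*p^3 + 3.74*p^2 - 2.31*p + 2.8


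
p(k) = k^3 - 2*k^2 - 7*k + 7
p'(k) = 3*k^2 - 4*k - 7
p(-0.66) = 10.46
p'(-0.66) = -3.05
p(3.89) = 8.37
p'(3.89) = 22.84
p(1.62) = -5.34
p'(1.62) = -5.61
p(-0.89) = 10.94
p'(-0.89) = -1.06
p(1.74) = -5.97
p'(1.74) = -4.88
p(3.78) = 5.97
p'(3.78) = 20.75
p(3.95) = 9.77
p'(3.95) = 24.01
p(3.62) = 2.89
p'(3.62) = 17.83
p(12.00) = 1363.00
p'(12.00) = 377.00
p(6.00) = 109.00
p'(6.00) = 77.00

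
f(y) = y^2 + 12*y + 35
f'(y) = 2*y + 12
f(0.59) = 42.43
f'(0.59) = 13.18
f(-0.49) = 29.36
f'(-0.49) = 11.02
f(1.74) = 58.91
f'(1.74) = 15.48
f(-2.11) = 14.13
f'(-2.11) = 7.78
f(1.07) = 48.98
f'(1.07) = 14.14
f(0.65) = 43.22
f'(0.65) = 13.30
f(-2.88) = 8.73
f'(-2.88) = 6.24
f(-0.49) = 29.36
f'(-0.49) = 11.02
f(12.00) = 323.00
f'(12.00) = 36.00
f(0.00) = 35.00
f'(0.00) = 12.00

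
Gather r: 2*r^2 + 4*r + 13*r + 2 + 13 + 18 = 2*r^2 + 17*r + 33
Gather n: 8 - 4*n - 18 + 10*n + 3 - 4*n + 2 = 2*n - 5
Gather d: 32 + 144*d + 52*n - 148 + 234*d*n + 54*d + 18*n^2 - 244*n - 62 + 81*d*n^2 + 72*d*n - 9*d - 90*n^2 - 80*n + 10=d*(81*n^2 + 306*n + 189) - 72*n^2 - 272*n - 168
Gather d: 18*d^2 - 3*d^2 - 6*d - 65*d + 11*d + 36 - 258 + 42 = 15*d^2 - 60*d - 180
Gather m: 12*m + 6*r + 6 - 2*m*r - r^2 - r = m*(12 - 2*r) - r^2 + 5*r + 6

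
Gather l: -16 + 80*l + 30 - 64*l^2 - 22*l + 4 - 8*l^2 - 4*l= -72*l^2 + 54*l + 18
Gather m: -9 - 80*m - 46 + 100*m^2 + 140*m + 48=100*m^2 + 60*m - 7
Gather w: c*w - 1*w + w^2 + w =c*w + w^2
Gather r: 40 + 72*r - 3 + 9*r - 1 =81*r + 36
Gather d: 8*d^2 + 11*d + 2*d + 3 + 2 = 8*d^2 + 13*d + 5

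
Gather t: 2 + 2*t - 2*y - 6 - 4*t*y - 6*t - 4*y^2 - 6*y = t*(-4*y - 4) - 4*y^2 - 8*y - 4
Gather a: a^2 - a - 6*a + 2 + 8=a^2 - 7*a + 10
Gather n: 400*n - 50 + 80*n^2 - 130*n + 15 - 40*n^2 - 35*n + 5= 40*n^2 + 235*n - 30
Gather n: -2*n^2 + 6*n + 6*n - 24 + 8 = -2*n^2 + 12*n - 16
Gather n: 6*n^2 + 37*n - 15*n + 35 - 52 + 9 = 6*n^2 + 22*n - 8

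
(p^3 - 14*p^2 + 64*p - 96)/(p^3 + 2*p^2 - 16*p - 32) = (p^2 - 10*p + 24)/(p^2 + 6*p + 8)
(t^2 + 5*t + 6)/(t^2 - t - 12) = (t + 2)/(t - 4)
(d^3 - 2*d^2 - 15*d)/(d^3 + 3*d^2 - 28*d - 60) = d*(d + 3)/(d^2 + 8*d + 12)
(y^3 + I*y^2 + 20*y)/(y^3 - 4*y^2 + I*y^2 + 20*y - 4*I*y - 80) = y/(y - 4)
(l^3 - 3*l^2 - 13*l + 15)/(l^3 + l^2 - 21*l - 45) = (l - 1)/(l + 3)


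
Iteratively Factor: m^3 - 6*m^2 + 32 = (m - 4)*(m^2 - 2*m - 8) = (m - 4)*(m + 2)*(m - 4)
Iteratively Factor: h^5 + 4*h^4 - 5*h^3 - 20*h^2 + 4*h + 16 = (h + 2)*(h^4 + 2*h^3 - 9*h^2 - 2*h + 8) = (h + 1)*(h + 2)*(h^3 + h^2 - 10*h + 8) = (h + 1)*(h + 2)*(h + 4)*(h^2 - 3*h + 2) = (h - 2)*(h + 1)*(h + 2)*(h + 4)*(h - 1)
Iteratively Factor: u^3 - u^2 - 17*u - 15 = (u + 1)*(u^2 - 2*u - 15) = (u - 5)*(u + 1)*(u + 3)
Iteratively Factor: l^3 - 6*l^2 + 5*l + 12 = (l + 1)*(l^2 - 7*l + 12) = (l - 4)*(l + 1)*(l - 3)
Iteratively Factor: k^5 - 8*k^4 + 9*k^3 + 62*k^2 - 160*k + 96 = (k - 4)*(k^4 - 4*k^3 - 7*k^2 + 34*k - 24) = (k - 4)*(k + 3)*(k^3 - 7*k^2 + 14*k - 8) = (k - 4)^2*(k + 3)*(k^2 - 3*k + 2) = (k - 4)^2*(k - 2)*(k + 3)*(k - 1)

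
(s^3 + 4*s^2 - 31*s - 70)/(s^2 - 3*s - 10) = s + 7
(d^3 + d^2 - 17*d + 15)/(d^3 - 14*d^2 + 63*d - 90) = (d^2 + 4*d - 5)/(d^2 - 11*d + 30)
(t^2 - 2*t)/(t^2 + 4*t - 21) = t*(t - 2)/(t^2 + 4*t - 21)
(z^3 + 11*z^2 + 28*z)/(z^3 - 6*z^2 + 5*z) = (z^2 + 11*z + 28)/(z^2 - 6*z + 5)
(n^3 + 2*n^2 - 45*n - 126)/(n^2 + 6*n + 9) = (n^2 - n - 42)/(n + 3)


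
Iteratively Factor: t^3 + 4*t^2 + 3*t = (t)*(t^2 + 4*t + 3) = t*(t + 3)*(t + 1)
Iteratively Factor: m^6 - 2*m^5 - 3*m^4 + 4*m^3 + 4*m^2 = (m - 2)*(m^5 - 3*m^3 - 2*m^2) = m*(m - 2)*(m^4 - 3*m^2 - 2*m) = m*(m - 2)*(m + 1)*(m^3 - m^2 - 2*m) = m^2*(m - 2)*(m + 1)*(m^2 - m - 2) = m^2*(m - 2)^2*(m + 1)*(m + 1)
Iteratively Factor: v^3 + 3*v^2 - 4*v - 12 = (v + 3)*(v^2 - 4) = (v + 2)*(v + 3)*(v - 2)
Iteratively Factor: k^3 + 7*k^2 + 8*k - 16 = (k + 4)*(k^2 + 3*k - 4) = (k + 4)^2*(k - 1)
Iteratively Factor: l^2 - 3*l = (l)*(l - 3)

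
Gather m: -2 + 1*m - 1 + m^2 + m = m^2 + 2*m - 3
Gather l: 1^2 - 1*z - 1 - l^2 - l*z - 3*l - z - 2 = -l^2 + l*(-z - 3) - 2*z - 2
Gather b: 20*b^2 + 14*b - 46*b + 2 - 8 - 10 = 20*b^2 - 32*b - 16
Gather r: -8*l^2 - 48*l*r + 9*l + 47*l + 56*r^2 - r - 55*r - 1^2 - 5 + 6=-8*l^2 + 56*l + 56*r^2 + r*(-48*l - 56)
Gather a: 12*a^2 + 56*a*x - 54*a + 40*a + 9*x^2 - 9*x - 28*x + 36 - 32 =12*a^2 + a*(56*x - 14) + 9*x^2 - 37*x + 4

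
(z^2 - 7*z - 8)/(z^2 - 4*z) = (z^2 - 7*z - 8)/(z*(z - 4))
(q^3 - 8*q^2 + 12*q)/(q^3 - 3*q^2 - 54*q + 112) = q*(q - 6)/(q^2 - q - 56)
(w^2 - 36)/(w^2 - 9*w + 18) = (w + 6)/(w - 3)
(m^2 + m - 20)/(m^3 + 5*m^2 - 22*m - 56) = (m + 5)/(m^2 + 9*m + 14)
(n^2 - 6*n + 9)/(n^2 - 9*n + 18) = (n - 3)/(n - 6)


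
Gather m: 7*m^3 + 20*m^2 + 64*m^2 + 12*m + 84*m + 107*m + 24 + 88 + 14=7*m^3 + 84*m^2 + 203*m + 126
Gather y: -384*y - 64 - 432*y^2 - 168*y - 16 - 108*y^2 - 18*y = -540*y^2 - 570*y - 80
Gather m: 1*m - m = 0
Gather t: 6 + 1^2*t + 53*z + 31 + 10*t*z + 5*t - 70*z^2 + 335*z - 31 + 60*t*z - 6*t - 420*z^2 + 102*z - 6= 70*t*z - 490*z^2 + 490*z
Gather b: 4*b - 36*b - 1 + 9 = 8 - 32*b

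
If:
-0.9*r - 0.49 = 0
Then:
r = -0.54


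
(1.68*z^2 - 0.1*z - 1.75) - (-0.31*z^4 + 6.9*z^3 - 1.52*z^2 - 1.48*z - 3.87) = 0.31*z^4 - 6.9*z^3 + 3.2*z^2 + 1.38*z + 2.12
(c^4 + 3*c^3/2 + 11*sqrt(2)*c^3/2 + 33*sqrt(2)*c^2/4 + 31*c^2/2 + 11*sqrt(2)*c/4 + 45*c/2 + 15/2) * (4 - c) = -c^5 - 11*sqrt(2)*c^4/2 + 5*c^4/2 - 19*c^3/2 + 55*sqrt(2)*c^3/4 + 79*c^2/2 + 121*sqrt(2)*c^2/4 + 11*sqrt(2)*c + 165*c/2 + 30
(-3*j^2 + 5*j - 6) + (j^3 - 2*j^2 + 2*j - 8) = j^3 - 5*j^2 + 7*j - 14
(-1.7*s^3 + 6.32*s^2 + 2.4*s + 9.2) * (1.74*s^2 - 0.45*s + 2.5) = -2.958*s^5 + 11.7618*s^4 - 2.918*s^3 + 30.728*s^2 + 1.86*s + 23.0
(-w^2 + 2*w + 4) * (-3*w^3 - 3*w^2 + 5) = 3*w^5 - 3*w^4 - 18*w^3 - 17*w^2 + 10*w + 20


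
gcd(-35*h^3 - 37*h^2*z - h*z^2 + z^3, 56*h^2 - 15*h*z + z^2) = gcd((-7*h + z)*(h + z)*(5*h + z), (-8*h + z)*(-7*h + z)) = -7*h + z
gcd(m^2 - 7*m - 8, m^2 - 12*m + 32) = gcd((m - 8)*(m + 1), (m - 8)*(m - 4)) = m - 8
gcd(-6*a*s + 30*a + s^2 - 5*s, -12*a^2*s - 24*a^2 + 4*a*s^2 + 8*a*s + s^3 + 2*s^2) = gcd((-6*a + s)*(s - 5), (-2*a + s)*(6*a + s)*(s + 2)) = 1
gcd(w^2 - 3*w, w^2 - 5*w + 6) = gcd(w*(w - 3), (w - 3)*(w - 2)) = w - 3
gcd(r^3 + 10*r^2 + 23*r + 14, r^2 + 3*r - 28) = r + 7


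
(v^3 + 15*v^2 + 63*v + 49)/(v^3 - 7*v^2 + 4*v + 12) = (v^2 + 14*v + 49)/(v^2 - 8*v + 12)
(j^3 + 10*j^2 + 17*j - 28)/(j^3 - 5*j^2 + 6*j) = (j^3 + 10*j^2 + 17*j - 28)/(j*(j^2 - 5*j + 6))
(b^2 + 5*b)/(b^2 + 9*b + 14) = b*(b + 5)/(b^2 + 9*b + 14)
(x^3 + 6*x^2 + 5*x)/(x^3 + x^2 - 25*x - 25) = x/(x - 5)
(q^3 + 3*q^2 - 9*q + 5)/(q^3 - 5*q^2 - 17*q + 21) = (q^2 + 4*q - 5)/(q^2 - 4*q - 21)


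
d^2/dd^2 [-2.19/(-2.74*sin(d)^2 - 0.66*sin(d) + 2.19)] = (-65.766576*sin(d)^4 - 11.881188*sin(d)^3 + 45.130644*sin(d)^2 + 20.59695*sin(d) + 28.190556)/(2.74*sin(d)^2 + 0.66*sin(d) - 2.19)^3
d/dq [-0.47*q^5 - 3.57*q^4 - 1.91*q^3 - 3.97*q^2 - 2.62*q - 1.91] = -2.35*q^4 - 14.28*q^3 - 5.73*q^2 - 7.94*q - 2.62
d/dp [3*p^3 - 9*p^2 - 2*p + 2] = 9*p^2 - 18*p - 2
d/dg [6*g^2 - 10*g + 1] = 12*g - 10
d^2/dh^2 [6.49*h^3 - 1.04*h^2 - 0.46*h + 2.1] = 38.94*h - 2.08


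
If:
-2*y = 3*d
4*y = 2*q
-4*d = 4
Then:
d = -1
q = 3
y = 3/2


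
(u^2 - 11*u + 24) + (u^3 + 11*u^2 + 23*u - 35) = u^3 + 12*u^2 + 12*u - 11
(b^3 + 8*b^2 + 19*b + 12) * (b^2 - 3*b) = b^5 + 5*b^4 - 5*b^3 - 45*b^2 - 36*b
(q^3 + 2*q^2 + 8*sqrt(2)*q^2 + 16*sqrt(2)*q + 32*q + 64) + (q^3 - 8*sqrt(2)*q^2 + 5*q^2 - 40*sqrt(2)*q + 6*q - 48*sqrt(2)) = 2*q^3 + 7*q^2 - 24*sqrt(2)*q + 38*q - 48*sqrt(2) + 64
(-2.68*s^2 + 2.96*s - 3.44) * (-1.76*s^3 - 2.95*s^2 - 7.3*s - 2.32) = 4.7168*s^5 + 2.6964*s^4 + 16.8864*s^3 - 5.2424*s^2 + 18.2448*s + 7.9808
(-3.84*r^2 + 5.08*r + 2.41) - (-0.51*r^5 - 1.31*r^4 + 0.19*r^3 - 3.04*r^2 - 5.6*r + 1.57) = 0.51*r^5 + 1.31*r^4 - 0.19*r^3 - 0.8*r^2 + 10.68*r + 0.84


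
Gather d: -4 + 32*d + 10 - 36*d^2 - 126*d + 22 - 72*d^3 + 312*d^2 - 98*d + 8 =-72*d^3 + 276*d^2 - 192*d + 36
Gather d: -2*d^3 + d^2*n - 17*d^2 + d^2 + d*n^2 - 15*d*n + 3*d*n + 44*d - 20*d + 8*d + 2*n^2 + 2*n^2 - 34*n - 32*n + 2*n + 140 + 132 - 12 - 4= -2*d^3 + d^2*(n - 16) + d*(n^2 - 12*n + 32) + 4*n^2 - 64*n + 256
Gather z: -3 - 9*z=-9*z - 3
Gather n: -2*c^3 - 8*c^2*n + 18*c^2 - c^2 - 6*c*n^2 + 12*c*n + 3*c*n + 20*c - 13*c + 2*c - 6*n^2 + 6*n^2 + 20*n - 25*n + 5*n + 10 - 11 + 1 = -2*c^3 + 17*c^2 - 6*c*n^2 + 9*c + n*(-8*c^2 + 15*c)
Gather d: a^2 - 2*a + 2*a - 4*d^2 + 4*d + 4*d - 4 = a^2 - 4*d^2 + 8*d - 4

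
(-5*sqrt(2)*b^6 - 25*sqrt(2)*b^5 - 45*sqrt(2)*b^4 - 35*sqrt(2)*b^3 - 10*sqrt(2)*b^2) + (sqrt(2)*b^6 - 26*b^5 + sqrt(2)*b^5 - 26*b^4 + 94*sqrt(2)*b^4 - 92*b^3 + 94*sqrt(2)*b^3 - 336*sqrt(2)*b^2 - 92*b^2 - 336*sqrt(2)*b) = -4*sqrt(2)*b^6 - 24*sqrt(2)*b^5 - 26*b^5 - 26*b^4 + 49*sqrt(2)*b^4 - 92*b^3 + 59*sqrt(2)*b^3 - 346*sqrt(2)*b^2 - 92*b^2 - 336*sqrt(2)*b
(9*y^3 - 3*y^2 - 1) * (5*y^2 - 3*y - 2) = 45*y^5 - 42*y^4 - 9*y^3 + y^2 + 3*y + 2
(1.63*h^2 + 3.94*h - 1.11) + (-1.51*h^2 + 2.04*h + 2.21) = 0.12*h^2 + 5.98*h + 1.1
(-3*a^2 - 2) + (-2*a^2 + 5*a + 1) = -5*a^2 + 5*a - 1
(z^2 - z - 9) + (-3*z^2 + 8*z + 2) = -2*z^2 + 7*z - 7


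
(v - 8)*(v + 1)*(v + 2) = v^3 - 5*v^2 - 22*v - 16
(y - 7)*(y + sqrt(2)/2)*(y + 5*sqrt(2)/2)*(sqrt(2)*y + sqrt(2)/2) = sqrt(2)*y^4 - 13*sqrt(2)*y^3/2 + 6*y^3 - 39*y^2 - sqrt(2)*y^2 - 65*sqrt(2)*y/4 - 21*y - 35*sqrt(2)/4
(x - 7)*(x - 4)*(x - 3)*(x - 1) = x^4 - 15*x^3 + 75*x^2 - 145*x + 84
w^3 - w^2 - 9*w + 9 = (w - 3)*(w - 1)*(w + 3)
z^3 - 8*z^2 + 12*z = z*(z - 6)*(z - 2)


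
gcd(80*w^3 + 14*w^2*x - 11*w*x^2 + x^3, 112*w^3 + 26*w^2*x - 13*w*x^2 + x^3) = -16*w^2 - 6*w*x + x^2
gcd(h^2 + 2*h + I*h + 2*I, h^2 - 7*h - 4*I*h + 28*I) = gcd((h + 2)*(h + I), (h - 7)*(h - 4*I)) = 1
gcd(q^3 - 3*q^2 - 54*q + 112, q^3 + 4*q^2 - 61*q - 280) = q^2 - q - 56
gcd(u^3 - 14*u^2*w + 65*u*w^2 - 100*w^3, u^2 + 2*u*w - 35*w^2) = u - 5*w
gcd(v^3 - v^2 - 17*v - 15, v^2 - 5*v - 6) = v + 1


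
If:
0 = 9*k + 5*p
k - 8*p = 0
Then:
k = 0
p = 0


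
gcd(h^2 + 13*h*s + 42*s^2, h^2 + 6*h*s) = h + 6*s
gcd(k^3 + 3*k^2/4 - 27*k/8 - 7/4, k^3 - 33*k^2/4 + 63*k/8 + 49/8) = k^2 - 5*k/4 - 7/8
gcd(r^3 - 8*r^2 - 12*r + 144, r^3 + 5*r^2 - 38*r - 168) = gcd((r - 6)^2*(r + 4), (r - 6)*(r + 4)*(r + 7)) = r^2 - 2*r - 24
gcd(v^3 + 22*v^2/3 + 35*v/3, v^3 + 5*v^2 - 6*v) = v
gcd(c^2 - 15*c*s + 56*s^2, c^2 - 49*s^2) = -c + 7*s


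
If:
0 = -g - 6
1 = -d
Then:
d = -1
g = -6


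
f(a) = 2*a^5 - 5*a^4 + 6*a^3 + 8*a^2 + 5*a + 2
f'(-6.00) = 17837.00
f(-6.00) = -23068.00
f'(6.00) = 9389.00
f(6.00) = 10688.00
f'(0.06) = 6.02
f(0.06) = 2.33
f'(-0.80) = 18.06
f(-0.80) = -2.66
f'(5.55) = 6717.11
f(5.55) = 7089.54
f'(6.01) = 9456.30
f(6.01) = 10782.23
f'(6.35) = 11970.49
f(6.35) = 14412.08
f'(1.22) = 37.15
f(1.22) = 25.23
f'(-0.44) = 3.52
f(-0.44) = 0.62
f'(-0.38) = 2.83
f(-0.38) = 0.81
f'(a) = 10*a^4 - 20*a^3 + 18*a^2 + 16*a + 5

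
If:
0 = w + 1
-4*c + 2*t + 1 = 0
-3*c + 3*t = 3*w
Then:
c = -1/2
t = -3/2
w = -1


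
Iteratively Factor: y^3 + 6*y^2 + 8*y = (y)*(y^2 + 6*y + 8) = y*(y + 2)*(y + 4)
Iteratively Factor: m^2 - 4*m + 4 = (m - 2)*(m - 2)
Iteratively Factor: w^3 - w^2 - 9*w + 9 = (w + 3)*(w^2 - 4*w + 3) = (w - 3)*(w + 3)*(w - 1)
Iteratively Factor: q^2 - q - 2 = (q - 2)*(q + 1)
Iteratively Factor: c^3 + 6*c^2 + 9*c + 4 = (c + 1)*(c^2 + 5*c + 4) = (c + 1)^2*(c + 4)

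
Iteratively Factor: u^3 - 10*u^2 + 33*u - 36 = (u - 3)*(u^2 - 7*u + 12) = (u - 4)*(u - 3)*(u - 3)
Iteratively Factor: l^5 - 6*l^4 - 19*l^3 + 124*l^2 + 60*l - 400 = (l - 5)*(l^4 - l^3 - 24*l^2 + 4*l + 80) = (l - 5)^2*(l^3 + 4*l^2 - 4*l - 16) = (l - 5)^2*(l + 2)*(l^2 + 2*l - 8) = (l - 5)^2*(l + 2)*(l + 4)*(l - 2)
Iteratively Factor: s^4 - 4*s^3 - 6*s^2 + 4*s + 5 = (s + 1)*(s^3 - 5*s^2 - s + 5) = (s + 1)^2*(s^2 - 6*s + 5) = (s - 5)*(s + 1)^2*(s - 1)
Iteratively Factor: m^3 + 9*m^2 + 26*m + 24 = (m + 3)*(m^2 + 6*m + 8) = (m + 2)*(m + 3)*(m + 4)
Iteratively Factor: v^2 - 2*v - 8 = (v - 4)*(v + 2)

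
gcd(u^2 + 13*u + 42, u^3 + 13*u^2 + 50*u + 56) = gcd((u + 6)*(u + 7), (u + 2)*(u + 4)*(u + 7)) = u + 7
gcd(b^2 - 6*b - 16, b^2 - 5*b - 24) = b - 8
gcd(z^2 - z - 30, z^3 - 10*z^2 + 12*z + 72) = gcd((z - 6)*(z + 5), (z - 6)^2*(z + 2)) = z - 6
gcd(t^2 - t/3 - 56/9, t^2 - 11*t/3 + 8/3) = t - 8/3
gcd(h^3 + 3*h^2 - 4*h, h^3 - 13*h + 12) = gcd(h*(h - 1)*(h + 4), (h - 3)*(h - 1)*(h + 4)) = h^2 + 3*h - 4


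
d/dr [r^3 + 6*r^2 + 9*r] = 3*r^2 + 12*r + 9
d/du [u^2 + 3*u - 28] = 2*u + 3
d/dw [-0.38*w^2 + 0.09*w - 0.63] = 0.09 - 0.76*w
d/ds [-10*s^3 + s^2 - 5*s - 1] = -30*s^2 + 2*s - 5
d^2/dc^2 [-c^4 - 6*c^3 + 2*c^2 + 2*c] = -12*c^2 - 36*c + 4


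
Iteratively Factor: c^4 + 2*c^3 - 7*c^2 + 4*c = (c - 1)*(c^3 + 3*c^2 - 4*c) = (c - 1)^2*(c^2 + 4*c) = c*(c - 1)^2*(c + 4)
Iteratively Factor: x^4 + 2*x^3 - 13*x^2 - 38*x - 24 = (x + 2)*(x^3 - 13*x - 12) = (x + 2)*(x + 3)*(x^2 - 3*x - 4) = (x - 4)*(x + 2)*(x + 3)*(x + 1)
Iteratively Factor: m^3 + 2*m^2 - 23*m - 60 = (m - 5)*(m^2 + 7*m + 12) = (m - 5)*(m + 4)*(m + 3)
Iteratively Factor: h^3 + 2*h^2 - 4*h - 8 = (h + 2)*(h^2 - 4) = (h + 2)^2*(h - 2)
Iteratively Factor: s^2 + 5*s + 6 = (s + 2)*(s + 3)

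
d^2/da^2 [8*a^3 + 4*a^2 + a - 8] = 48*a + 8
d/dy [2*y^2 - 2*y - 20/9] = 4*y - 2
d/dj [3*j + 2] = 3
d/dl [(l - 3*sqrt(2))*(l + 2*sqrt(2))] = 2*l - sqrt(2)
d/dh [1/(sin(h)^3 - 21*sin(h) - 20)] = 3*(cos(h)^2 + 6)*cos(h)/(-sin(h)^3 + 21*sin(h) + 20)^2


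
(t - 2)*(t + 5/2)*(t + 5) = t^3 + 11*t^2/2 - 5*t/2 - 25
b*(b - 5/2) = b^2 - 5*b/2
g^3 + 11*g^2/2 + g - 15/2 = (g - 1)*(g + 3/2)*(g + 5)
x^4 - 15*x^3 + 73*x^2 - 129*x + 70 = (x - 7)*(x - 5)*(x - 2)*(x - 1)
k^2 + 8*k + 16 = (k + 4)^2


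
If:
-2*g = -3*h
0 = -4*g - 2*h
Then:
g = 0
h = 0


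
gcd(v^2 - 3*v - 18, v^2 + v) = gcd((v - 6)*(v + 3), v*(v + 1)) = 1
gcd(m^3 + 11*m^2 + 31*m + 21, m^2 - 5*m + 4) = 1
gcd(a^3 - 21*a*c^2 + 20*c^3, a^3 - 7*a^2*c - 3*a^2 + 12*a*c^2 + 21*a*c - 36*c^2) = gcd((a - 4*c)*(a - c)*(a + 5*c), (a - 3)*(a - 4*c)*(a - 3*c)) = a - 4*c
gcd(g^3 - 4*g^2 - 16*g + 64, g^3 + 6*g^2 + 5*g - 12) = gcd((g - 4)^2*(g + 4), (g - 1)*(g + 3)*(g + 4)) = g + 4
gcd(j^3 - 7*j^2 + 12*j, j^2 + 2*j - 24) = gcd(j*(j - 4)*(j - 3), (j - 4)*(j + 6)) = j - 4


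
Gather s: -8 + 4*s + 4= 4*s - 4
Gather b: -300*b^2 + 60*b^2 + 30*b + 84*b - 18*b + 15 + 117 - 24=-240*b^2 + 96*b + 108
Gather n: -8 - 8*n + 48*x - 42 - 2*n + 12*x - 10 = -10*n + 60*x - 60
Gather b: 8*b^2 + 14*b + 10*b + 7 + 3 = 8*b^2 + 24*b + 10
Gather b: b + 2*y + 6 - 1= b + 2*y + 5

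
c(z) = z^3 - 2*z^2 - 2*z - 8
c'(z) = 3*z^2 - 4*z - 2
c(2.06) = -11.87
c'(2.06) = 2.49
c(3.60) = 5.54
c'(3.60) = 22.48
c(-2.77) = -39.06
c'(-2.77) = 32.10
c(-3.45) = -65.97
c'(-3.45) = 47.51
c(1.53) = -12.16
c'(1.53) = -1.10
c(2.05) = -11.89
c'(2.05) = 2.41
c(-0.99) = -8.95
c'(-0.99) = 4.90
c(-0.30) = -7.61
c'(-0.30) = -0.53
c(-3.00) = -47.00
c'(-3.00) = 37.00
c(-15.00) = -3803.00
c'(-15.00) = 733.00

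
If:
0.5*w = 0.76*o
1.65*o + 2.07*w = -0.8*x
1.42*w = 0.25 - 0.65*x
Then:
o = -0.14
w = -0.22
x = 0.86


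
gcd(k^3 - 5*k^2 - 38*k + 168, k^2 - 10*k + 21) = k - 7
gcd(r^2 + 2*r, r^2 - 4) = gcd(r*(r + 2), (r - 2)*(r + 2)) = r + 2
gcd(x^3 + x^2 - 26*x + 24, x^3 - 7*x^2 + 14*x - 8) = x^2 - 5*x + 4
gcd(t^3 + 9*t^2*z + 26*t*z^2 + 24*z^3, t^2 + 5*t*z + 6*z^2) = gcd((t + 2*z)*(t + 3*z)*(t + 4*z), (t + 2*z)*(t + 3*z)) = t^2 + 5*t*z + 6*z^2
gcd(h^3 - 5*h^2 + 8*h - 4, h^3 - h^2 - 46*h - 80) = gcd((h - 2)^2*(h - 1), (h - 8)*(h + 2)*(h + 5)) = 1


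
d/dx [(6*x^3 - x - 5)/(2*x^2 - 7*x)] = (12*x^4 - 84*x^3 + 2*x^2 + 20*x - 35)/(x^2*(4*x^2 - 28*x + 49))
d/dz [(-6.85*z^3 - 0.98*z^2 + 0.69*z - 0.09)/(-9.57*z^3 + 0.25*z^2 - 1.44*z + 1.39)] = (-2.8421709430404e-14*z^5 - 11.0911*z^4 + 32.9346*z^3 - 29.9097*z^2 - 2.6794*z + 0.8295)/(91.5849*z^6 - 4.785*z^5 + 27.6241*z^4 - 27.3246*z^3 + 2.7686*z^2 - 4.0032*z + 1.9321)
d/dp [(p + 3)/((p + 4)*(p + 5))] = (-p^2 - 6*p - 7)/(p^4 + 18*p^3 + 121*p^2 + 360*p + 400)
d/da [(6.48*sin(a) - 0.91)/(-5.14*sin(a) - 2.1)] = -18.2854*cos(a)/(5.14*sin(a) + 2.1)^2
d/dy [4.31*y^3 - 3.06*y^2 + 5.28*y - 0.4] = 12.93*y^2 - 6.12*y + 5.28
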